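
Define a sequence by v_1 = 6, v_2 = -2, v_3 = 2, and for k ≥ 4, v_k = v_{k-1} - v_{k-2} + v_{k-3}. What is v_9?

6

Iterate the recurrence:
v_4 = 10  v_5 = 6  v_6 = -2  v_7 = 2  v_8 = 10  v_9 = 6.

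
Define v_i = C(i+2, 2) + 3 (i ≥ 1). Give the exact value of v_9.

C(11, 2) = 55, so v_9 = 58.

58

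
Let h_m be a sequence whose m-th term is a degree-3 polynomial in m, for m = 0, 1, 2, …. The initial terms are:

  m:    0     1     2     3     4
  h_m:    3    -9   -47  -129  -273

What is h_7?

-1257

1st diffs: -12, -38, -82, -144.
2nd diffs: -26, -44, -62.
3rd diffs: -18, -18 (constant).
Newton forward-difference form: h_m = 3 + (-12)·C(m,1) + (-26)·C(m,2) + (-18)·C(m,3).
At m = 7: m = 7, so h_7 = 3 - 84 - 546 - 630 = -1257.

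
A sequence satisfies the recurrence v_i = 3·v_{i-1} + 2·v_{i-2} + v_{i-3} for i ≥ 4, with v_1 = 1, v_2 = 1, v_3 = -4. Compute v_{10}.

Step forward from the initial values:
v_4 = -9, v_5 = -34, v_6 = -124, v_7 = -449, v_8 = -1629, v_9 = -5909, v_{10} = -21434.

-21434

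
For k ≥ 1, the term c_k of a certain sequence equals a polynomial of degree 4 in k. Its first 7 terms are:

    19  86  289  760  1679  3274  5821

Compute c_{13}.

62599

1st diffs: 67, 203, 471, 919, 1595, 2547.
2nd diffs: 136, 268, 448, 676, 952.
3rd diffs: 132, 180, 228, 276.
4th diffs: 48, 48, 48 (constant).
Newton forward-difference form: c_k = 19 + 67·C(k-1,1) + 136·C(k-1,2) + 132·C(k-1,3) + 48·C(k-1,4).
At k = 13: k-1 = 12, so c_{13} = 19 + 804 + 8976 + 29040 + 23760 = 62599.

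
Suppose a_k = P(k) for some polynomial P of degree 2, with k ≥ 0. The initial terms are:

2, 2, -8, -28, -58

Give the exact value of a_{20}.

1st diffs: 0, -10, -20, -30.
2nd diffs: -10, -10, -10 (constant).
Newton forward-difference form: a_k = 2 + (-10)·C(k,2).
At k = 20: k = 20, so a_{20} = 2 - 1900 = -1898.

-1898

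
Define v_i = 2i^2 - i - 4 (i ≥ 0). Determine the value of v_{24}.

v_{24} = 2·24^2 - 1·24 - 4 = 1124.

1124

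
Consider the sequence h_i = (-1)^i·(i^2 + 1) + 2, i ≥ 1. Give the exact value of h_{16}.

259

(-1)^16 = 1; i^2 + 1 at i=16 is 257; so h_{16} = 259.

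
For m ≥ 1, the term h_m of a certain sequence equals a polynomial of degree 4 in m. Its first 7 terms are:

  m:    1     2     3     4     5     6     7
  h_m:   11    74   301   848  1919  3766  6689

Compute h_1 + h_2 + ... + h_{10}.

67481

1st diffs: 63, 227, 547, 1071, 1847, 2923.
2nd diffs: 164, 320, 524, 776, 1076.
3rd diffs: 156, 204, 252, 300.
4th diffs: 48, 48, 48 (constant).
So h_m = 2m^4 + 6m^3 - 4m^2 + 3m + 4.
Continuing: 11036, 17203, 25634.
Summing m = 1..10 (10 terms) gives 67481.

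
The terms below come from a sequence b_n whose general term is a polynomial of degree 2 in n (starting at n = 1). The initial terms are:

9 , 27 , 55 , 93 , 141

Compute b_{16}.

1st diffs: 18, 28, 38, 48.
2nd diffs: 10, 10, 10 (constant).
Newton forward-difference form: b_n = 9 + 18·C(n-1,1) + 10·C(n-1,2).
At n = 16: n-1 = 15, so b_{16} = 9 + 270 + 1050 = 1329.

1329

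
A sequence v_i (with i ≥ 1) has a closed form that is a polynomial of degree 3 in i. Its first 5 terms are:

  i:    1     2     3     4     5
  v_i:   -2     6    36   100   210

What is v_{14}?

1st diffs: 8, 30, 64, 110.
2nd diffs: 22, 34, 46.
3rd diffs: 12, 12 (constant).
Newton forward-difference form: v_i = -2 + 8·C(i-1,1) + 22·C(i-1,2) + 12·C(i-1,3).
At i = 14: i-1 = 13, so v_{14} = -2 + 104 + 1716 + 3432 = 5250.

5250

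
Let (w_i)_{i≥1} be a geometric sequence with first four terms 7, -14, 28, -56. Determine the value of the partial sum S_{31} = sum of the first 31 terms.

Common ratio r = -2.
w_i = 7·(-2)^(i-1).
S = 7·((-2)^31 - 1)/(-2 - 1) = 7·(-2147483648 - 1)/(-3) = 5010795181.

5010795181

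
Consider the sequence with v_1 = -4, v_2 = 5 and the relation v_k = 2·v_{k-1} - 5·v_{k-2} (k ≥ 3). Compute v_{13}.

Applying the relation repeatedly:
v_3 = 30  v_4 = 35  v_5 = -80  …  v_{10} = 1565  v_{11} = -14970  v_{12} = -37765  v_{13} = -680.

-680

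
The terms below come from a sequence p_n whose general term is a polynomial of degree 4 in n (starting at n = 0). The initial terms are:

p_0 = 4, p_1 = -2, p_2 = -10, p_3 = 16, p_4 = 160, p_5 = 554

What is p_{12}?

31480

1st diffs: -6, -8, 26, 144, 394.
2nd diffs: -2, 34, 118, 250.
3rd diffs: 36, 84, 132.
4th diffs: 48, 48 (constant).
Newton forward-difference form: p_n = 4 + (-6)·C(n,1) + (-2)·C(n,2) + 36·C(n,3) + 48·C(n,4).
At n = 12: n = 12, so p_{12} = 4 - 72 - 132 + 7920 + 23760 = 31480.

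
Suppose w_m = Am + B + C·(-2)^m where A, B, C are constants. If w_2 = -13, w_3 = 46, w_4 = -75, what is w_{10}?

-5121

At m = 2, 3, 4: 2A + B + 4C = -13; 3A + B - 8C = 46; 4A + B + 16C = -75.
Subtracting the first from the second: A - 12C = 59.
Subtracting the second from the third: A + 24C = -121.
Solving: C = -5, A = -1, then B = 9.
Therefore w_{10} = -10 + 9 + (-5)·1024 = -5121.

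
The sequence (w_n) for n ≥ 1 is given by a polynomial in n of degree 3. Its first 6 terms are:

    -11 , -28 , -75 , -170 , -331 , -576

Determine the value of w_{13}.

-6155

1st diffs: -17, -47, -95, -161, -245.
2nd diffs: -30, -48, -66, -84.
3rd diffs: -18, -18, -18 (constant).
Newton forward-difference form: w_n = -11 + (-17)·C(n-1,1) + (-30)·C(n-1,2) + (-18)·C(n-1,3).
At n = 13: n-1 = 12, so w_{13} = -11 - 204 - 1980 - 3960 = -6155.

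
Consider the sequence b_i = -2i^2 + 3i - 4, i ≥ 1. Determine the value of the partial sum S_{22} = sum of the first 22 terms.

Over i = 1..22: Σi = 253, Σi² = 3795.
Total = (-2)·3795 + (3)·253 + (-4)·22 = -6919.

-6919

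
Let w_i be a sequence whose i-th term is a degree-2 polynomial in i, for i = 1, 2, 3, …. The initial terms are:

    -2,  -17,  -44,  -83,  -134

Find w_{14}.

-1133

1st diffs: -15, -27, -39, -51.
2nd diffs: -12, -12, -12 (constant).
Newton forward-difference form: w_i = -2 + (-15)·C(i-1,1) + (-12)·C(i-1,2).
At i = 14: i-1 = 13, so w_{14} = -2 - 195 - 936 = -1133.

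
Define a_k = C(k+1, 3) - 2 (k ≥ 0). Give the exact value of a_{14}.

453

C(15, 3) = 455, so a_{14} = 453.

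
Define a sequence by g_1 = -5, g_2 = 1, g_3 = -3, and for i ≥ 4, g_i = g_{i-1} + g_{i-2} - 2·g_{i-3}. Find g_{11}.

Step forward from the initial values:
g_4 = 8  g_5 = 3  g_6 = 17  g_7 = 4  g_8 = 15  g_9 = -15  g_{10} = -8  g_{11} = -53.

-53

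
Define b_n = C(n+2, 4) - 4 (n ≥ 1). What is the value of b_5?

31

C(7, 4) = 35, so b_5 = 31.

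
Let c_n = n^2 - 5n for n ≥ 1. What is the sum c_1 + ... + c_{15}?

640

Over n = 1..15: Σn = 120, Σn² = 1240.
Total = (1)·1240 + (-5)·120 = 640.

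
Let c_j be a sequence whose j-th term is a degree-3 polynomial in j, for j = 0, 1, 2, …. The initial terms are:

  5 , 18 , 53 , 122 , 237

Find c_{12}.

4253

1st diffs: 13, 35, 69, 115.
2nd diffs: 22, 34, 46.
3rd diffs: 12, 12 (constant).
Newton forward-difference form: c_j = 5 + 13·C(j,1) + 22·C(j,2) + 12·C(j,3).
At j = 12: j = 12, so c_{12} = 5 + 156 + 1452 + 2640 = 4253.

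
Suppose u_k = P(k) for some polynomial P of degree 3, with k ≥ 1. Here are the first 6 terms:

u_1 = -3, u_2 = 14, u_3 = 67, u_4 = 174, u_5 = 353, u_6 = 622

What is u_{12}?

1st diffs: 17, 53, 107, 179, 269.
2nd diffs: 36, 54, 72, 90.
3rd diffs: 18, 18, 18 (constant).
Newton forward-difference form: u_k = -3 + 17·C(k-1,1) + 36·C(k-1,2) + 18·C(k-1,3).
At k = 12: k-1 = 11, so u_{12} = -3 + 187 + 1980 + 2970 = 5134.

5134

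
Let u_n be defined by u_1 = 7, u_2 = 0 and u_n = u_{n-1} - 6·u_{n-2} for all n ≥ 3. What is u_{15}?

Applying the relation repeatedly:
u_3 = -42;  u_4 = -42;  u_5 = 210;  …;  u_{12} = -120498;  u_{13} = -212478;  u_{14} = 510510;  u_{15} = 1785378.

1785378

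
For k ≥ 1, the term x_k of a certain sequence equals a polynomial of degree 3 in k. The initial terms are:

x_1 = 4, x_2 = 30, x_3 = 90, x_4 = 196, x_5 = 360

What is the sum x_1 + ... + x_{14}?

26810

1st diffs: 26, 60, 106, 164.
2nd diffs: 34, 46, 58.
3rd diffs: 12, 12 (constant).
Newton forward-difference form: x_k = 4 + 26·C(k-1,1) + 34·C(k-1,2) + 12·C(k-1,3).
Continuing: …, 594, 910, 1320, 1836, …, x_{14} = 6426.
Summing k = 1..14 (14 terms) gives 26810.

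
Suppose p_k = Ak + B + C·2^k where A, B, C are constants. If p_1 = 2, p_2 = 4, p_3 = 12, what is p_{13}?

The three given values yield: A + B + 2C = 2; 2A + B + 4C = 4; 3A + B + 8C = 12.
Subtracting the first from the second: A + 2C = 2.
Subtracting the second from the third: A + 4C = 8.
Solving: C = 3, A = -4, then B = 0.
Hence p_{13} = -4·13 + 0 + 3·8192 = 24524.

24524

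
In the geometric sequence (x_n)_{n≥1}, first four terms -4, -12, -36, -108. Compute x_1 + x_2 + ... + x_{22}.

-62762119216

Common ratio r = 3.
x_n = (-4)·3^(n-1).
S = (-4)·(3^22 - 1)/(3 - 1) = (-4)·(31381059609 - 1)/(2) = -62762119216.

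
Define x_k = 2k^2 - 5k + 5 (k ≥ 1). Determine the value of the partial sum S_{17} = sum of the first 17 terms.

Over k = 1..17: Σk = 153, Σk² = 1785.
Total = (2)·1785 + (-5)·153 + (5)·17 = 2890.

2890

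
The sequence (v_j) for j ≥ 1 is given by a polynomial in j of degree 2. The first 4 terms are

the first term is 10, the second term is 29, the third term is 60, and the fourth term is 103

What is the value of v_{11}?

1st diffs: 19, 31, 43.
2nd diffs: 12, 12 (constant).
Newton forward-difference form: v_j = 10 + 19·C(j-1,1) + 12·C(j-1,2).
At j = 11: j-1 = 10, so v_{11} = 10 + 190 + 540 = 740.

740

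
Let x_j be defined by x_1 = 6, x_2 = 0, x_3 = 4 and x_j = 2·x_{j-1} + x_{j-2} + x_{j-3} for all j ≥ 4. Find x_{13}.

Applying the relation repeatedly:
x_4 = 14  x_5 = 32  x_6 = 82  x_7 = 210  x_8 = 534  x_9 = 1360  x_{10} = 3464  x_{11} = 8822  x_{12} = 22468  x_{13} = 57222.

57222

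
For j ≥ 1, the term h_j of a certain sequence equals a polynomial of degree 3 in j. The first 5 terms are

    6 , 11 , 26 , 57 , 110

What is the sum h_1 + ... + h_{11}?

1st diffs: 5, 15, 31, 53.
2nd diffs: 10, 16, 22.
3rd diffs: 6, 6 (constant).
Newton forward-difference form: h_j = 6 + 5·C(j-1,1) + 10·C(j-1,2) + 6·C(j-1,3).
Continuing: …, 191, 306, 461, 662, …, h_{11} = 1226.
Summing j = 1..11 (11 terms) gives 3971.

3971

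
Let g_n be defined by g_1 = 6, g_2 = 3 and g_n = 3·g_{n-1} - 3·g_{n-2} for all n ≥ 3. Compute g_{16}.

Step forward from the initial values:
g_3 = -9;  g_4 = -36;  g_5 = -81;  …;  g_{13} = 4374;  g_{14} = 2187;  g_{15} = -6561;  g_{16} = -26244.

-26244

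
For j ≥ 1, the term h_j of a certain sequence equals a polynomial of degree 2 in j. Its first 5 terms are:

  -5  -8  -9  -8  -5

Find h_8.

16

1st diffs: -3, -1, 1, 3.
2nd diffs: 2, 2, 2 (constant).
Newton forward-difference form: h_j = -5 + (-3)·C(j-1,1) + 2·C(j-1,2).
At j = 8: j-1 = 7, so h_8 = -5 - 21 + 42 = 16.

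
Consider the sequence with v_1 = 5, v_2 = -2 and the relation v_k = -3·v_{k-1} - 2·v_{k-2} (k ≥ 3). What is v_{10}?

Applying the relation repeatedly:
v_3 = -4; v_4 = 16; v_5 = -40; v_6 = 88; v_7 = -184; v_8 = 376; v_9 = -760; v_{10} = 1528.
(Characteristic roots are -1 and -2.)

1528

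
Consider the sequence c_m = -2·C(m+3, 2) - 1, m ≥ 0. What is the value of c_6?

-73

C(9, 2) = 36, so c_6 = -73.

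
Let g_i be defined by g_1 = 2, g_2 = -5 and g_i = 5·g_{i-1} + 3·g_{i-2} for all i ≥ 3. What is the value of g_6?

Iterate the recurrence:
g_3 = -19; g_4 = -110; g_5 = -607; g_6 = -3365.

-3365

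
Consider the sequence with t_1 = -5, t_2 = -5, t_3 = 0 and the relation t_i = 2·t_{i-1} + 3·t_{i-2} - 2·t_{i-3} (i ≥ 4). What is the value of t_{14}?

-37535

t_4 = -5, t_5 = 0, t_6 = -15, …, t_{11} = -1660, t_{12} = -4765, t_{13} = -13280, t_{14} = -37535.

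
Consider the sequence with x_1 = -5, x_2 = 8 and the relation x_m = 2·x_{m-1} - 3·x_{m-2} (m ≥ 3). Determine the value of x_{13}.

-7625

Iterate the recurrence:
x_3 = 31;  x_4 = 38;  x_5 = -17;  …;  x_{10} = 1424;  x_{11} = 919;  x_{12} = -2434;  x_{13} = -7625.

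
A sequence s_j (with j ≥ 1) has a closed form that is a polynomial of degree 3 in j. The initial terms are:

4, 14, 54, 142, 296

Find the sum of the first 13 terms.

1st diffs: 10, 40, 88, 154.
2nd diffs: 30, 48, 66.
3rd diffs: 18, 18 (constant).
Newton forward-difference form: s_j = 4 + 10·C(j-1,1) + 30·C(j-1,2) + 18·C(j-1,3).
Continuing: …, 534, 874, 1334, 1932, …, s_{13} = 6064.
Summing j = 1..13 (13 terms) gives 22282.

22282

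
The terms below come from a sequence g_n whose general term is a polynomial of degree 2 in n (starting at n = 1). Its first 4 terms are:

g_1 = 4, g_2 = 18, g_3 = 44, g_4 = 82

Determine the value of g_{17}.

1st diffs: 14, 26, 38.
2nd diffs: 12, 12 (constant).
Newton forward-difference form: g_n = 4 + 14·C(n-1,1) + 12·C(n-1,2).
At n = 17: n-1 = 16, so g_{17} = 4 + 224 + 1440 = 1668.

1668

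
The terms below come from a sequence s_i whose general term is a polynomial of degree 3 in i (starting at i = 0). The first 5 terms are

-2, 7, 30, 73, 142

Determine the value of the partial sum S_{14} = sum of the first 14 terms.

1st diffs: 9, 23, 43, 69.
2nd diffs: 14, 20, 26.
3rd diffs: 6, 6 (constant).
Newton forward-difference form: s_i = -2 + 9·C(i,1) + 14·C(i,2) + 6·C(i,3).
Continuing: …, 243, 382, 565, 798, …, s_{13} = 2923.
Summing i = 0..13 (14 terms) gives 11893.

11893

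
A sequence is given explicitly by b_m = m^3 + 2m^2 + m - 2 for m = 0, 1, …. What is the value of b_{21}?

b_{21} = 1·21^3 + 2·21^2 + 1·21 - 2 = 10162.

10162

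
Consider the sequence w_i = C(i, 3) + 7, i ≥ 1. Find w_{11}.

C(11, 3) = 165, so w_{11} = 172.

172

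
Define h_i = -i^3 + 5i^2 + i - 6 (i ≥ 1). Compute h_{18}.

-4200

h_{18} = -1·18^3 + 5·18^2 + 1·18 - 6 = -4200.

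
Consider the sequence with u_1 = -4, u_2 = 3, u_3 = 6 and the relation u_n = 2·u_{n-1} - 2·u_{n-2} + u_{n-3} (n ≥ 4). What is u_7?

Step forward from the initial values:
u_4 = 2, u_5 = -5, u_6 = -8, u_7 = -4.

-4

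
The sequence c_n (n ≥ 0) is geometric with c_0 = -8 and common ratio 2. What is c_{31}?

c_n = (-8)·2^(n-0).
c_{31} = (-8)·2^31 = -17179869184.

-17179869184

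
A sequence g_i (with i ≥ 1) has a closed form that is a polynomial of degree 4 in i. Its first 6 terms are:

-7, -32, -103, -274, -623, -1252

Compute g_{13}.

-27103

1st diffs: -25, -71, -171, -349, -629.
2nd diffs: -46, -100, -178, -280.
3rd diffs: -54, -78, -102.
4th diffs: -24, -24 (constant).
Newton forward-difference form: g_i = -7 + (-25)·C(i-1,1) + (-46)·C(i-1,2) + (-54)·C(i-1,3) + (-24)·C(i-1,4).
At i = 13: i-1 = 12, so g_{13} = -7 - 300 - 3036 - 11880 - 11880 = -27103.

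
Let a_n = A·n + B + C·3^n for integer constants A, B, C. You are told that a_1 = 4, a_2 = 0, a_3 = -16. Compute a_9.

Write the equations: A + B + 3C = 4; 2A + B + 9C = 0; 3A + B + 27C = -16.
Subtracting the first from the second: A + 6C = -4.
Subtracting the second from the third: A + 18C = -16.
Solving: C = -1, A = 2, then B = 5.
Hence a_9 = 2·9 + 5 + (-1)·19683 = -19660.

-19660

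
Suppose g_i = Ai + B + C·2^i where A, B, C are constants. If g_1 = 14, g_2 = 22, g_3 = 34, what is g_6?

158

Plug in i = 1, 2, 3: A + B + 2C = 14; 2A + B + 4C = 22; 3A + B + 8C = 34.
Subtracting the first from the second: A + 2C = 8.
Subtracting the second from the third: A + 4C = 12.
Solving: C = 2, A = 4, then B = 6.
Therefore g_6 = 24 + 6 + 2·64 = 158.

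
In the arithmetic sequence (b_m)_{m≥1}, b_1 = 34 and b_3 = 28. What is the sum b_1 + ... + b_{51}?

-2091

Common difference d = (28 - 34) / (3 - 1) = -3.
b_m = 34 + (m - 1)·(-3).
b_{51} = -116; S = 51·(34 + (-116))/2 = -2091.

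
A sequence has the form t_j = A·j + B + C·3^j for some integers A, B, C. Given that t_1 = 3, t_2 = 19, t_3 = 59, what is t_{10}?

Plug in j = 1, 2, 3: A + B + 3C = 3; 2A + B + 9C = 19; 3A + B + 27C = 59.
Subtracting the first from the second: A + 6C = 16.
Subtracting the second from the third: A + 18C = 40.
Solving: C = 2, A = 4, then B = -7.
Therefore t_{10} = 40 + (-7) + 2·59049 = 118131.

118131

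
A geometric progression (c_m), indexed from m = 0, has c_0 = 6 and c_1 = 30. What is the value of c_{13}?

Common ratio r = 5.
c_m = 6·5^(m-0).
c_{13} = 6·5^13 = 7324218750.

7324218750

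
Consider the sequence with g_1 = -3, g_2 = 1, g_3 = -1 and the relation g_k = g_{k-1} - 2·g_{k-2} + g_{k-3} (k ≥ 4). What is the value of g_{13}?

g_4 = -6; g_5 = -3; g_6 = 8; g_7 = 8; g_8 = -11; g_9 = -19; g_{10} = 11; g_{11} = 38; g_{12} = -3; g_{13} = -68.

-68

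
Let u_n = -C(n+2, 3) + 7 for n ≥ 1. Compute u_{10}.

-213

C(12, 3) = 220, so u_{10} = -213.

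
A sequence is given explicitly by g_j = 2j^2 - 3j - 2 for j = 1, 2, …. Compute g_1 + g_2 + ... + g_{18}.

Over j = 1..18: Σj = 171, Σj² = 2109.
Total = (2)·2109 + (-3)·171 + (-2)·18 = 3669.

3669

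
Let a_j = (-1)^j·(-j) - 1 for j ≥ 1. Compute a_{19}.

18

(-1)^19 = -1; -j at j=19 is -19; so a_{19} = 18.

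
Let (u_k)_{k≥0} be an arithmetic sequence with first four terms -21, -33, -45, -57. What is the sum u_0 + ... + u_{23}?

Common difference d = -12.
u_k = -21 + (k - 0)·(-12).
u_{23} = -297; S = 24·(-21 + (-297))/2 = -3816.

-3816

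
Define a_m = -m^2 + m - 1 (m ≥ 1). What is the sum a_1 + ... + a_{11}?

Over m = 1..11: Σm = 66, Σm² = 506.
Total = (-1)·506 + (1)·66 + (-1)·11 = -451.

-451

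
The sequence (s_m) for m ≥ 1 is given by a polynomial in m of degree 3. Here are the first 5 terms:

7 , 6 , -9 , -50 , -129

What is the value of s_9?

-1065

1st diffs: -1, -15, -41, -79.
2nd diffs: -14, -26, -38.
3rd diffs: -12, -12 (constant).
Newton forward-difference form: s_m = 7 + (-1)·C(m-1,1) + (-14)·C(m-1,2) + (-12)·C(m-1,3).
At m = 9: m-1 = 8, so s_9 = 7 - 8 - 392 - 672 = -1065.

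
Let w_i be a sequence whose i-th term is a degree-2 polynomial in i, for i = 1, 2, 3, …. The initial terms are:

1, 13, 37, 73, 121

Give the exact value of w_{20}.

2281

1st diffs: 12, 24, 36, 48.
2nd diffs: 12, 12, 12 (constant).
So w_i = 6i^2 - 6i + 1.
Evaluating at i = 20 gives w_{20} = 2281.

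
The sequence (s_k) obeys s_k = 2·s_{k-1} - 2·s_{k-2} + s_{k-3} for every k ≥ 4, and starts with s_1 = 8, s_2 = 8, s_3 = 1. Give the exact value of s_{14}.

Compute successive terms:
s_4 = -6  s_5 = -6  s_6 = 1  …  s_{11} = -6  s_{12} = 1  s_{13} = 8  s_{14} = 8.

8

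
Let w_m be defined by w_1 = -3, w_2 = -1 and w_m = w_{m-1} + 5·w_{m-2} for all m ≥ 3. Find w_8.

-1741

w_3 = -16; w_4 = -21; w_5 = -101; w_6 = -206; w_7 = -711; w_8 = -1741.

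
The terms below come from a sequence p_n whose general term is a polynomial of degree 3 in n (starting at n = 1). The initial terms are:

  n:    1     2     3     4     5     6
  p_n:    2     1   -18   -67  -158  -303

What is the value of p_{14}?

1st diffs: -1, -19, -49, -91, -145.
2nd diffs: -18, -30, -42, -54.
3rd diffs: -12, -12, -12 (constant).
Newton forward-difference form: p_n = 2 + (-1)·C(n-1,1) + (-18)·C(n-1,2) + (-12)·C(n-1,3).
At n = 14: n-1 = 13, so p_{14} = 2 - 13 - 1404 - 3432 = -4847.

-4847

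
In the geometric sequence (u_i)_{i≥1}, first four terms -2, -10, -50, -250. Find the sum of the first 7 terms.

Common ratio r = 5.
u_i = (-2)·5^(i-1).
S = (-2)·(5^7 - 1)/(5 - 1) = (-2)·(78125 - 1)/(4) = -39062.

-39062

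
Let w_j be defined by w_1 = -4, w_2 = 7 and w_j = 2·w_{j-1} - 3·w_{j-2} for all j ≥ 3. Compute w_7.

Iterate the recurrence:
w_3 = 26  w_4 = 31  w_5 = -16  w_6 = -125  w_7 = -202.

-202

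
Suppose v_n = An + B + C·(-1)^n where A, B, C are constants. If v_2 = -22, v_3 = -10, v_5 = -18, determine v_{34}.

-150

At n = 2, 3, 5: 2A + B + C = -22; 3A + B - C = -10; 5A + B - C = -18.
Subtracting the first from the second: A - 2C = 12.
Subtracting the second from the third: 2A = -8.
Solving: C = -8, A = -4, then B = -6.
Therefore v_{34} = -136 + (-6) + (-8)·1 = -150.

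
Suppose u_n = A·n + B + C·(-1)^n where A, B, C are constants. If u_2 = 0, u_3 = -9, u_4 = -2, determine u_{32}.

-30

At n = 2, 3, 4: 2A + B + C = 0; 3A + B - C = -9; 4A + B + C = -2.
Subtracting the first from the second: A - 2C = -9.
Subtracting the second from the third: A + 2C = 7.
Solving: C = 4, A = -1, then B = -2.
So u_n = -1·n + (-2) + 4·(-1)^n; at n=32 this is -30.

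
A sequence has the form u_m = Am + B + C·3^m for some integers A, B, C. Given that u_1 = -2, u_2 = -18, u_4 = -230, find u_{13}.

-4782938

The three given values yield: A + B + 3C = -2; 2A + B + 9C = -18; 4A + B + 81C = -230.
Subtracting the first from the second: A + 6C = -16.
Subtracting the second from the third: 2A + 72C = -212.
Solving: C = -3, A = 2, then B = 5.
Therefore u_{13} = 26 + 5 + (-3)·1594323 = -4782938.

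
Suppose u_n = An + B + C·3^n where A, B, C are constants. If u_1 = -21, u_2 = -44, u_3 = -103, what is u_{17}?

Write the equations: A + B + 3C = -21; 2A + B + 9C = -44; 3A + B + 27C = -103.
Subtracting the first from the second: A + 6C = -23.
Subtracting the second from the third: A + 18C = -59.
Solving: C = -3, A = -5, then B = -7.
So u_n = -5·n + (-7) + (-3)·3^n; at n=17 this is -387420581.

-387420581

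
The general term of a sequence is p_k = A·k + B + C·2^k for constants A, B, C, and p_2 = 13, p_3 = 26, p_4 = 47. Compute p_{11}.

4146

Write the equations: 2A + B + 4C = 13; 3A + B + 8C = 26; 4A + B + 16C = 47.
Subtracting the first from the second: A + 4C = 13.
Subtracting the second from the third: A + 8C = 21.
Solving: C = 2, A = 5, then B = -5.
Hence p_{11} = 5·11 + (-5) + 2·2048 = 4146.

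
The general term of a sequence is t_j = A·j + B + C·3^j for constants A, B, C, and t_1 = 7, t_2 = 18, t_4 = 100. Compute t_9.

19727

At j = 1, 2, 4: A + B + 3C = 7; 2A + B + 9C = 18; 4A + B + 81C = 100.
Subtracting the first from the second: A + 6C = 11.
Subtracting the second from the third: 2A + 72C = 82.
Solving: C = 1, A = 5, then B = -1.
So t_j = 5·j + (-1) + 1·3^j; at j=9 this is 19727.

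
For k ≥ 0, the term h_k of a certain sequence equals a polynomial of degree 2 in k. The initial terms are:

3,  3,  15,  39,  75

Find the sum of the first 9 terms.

1035

1st diffs: 0, 12, 24, 36.
2nd diffs: 12, 12, 12 (constant).
Newton forward-difference form: h_k = 3 + 12·C(k,2).
Continuing: 123, 183, 255, 339.
Summing k = 0..8 (9 terms) gives 1035.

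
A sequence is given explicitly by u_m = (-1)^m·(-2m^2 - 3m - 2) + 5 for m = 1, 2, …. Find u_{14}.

(-1)^14 = 1; -2m^2 - 3m - 2 at m=14 is -436; so u_{14} = -431.

-431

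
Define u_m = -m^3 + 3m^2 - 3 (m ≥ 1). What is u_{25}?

u_{25} = -1·25^3 + 3·25^2 - 3 = -13753.

-13753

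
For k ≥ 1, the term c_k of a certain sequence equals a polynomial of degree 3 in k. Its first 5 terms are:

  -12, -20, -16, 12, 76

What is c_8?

1st diffs: -8, 4, 28, 64.
2nd diffs: 12, 24, 36.
3rd diffs: 12, 12 (constant).
So c_k = 2k^3 - 6k^2 - 4k - 4.
Evaluating at k = 8 gives c_8 = 604.

604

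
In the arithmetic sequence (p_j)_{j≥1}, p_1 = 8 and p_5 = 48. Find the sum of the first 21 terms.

2268

Common difference d = (48 - 8) / (5 - 1) = 10.
p_j = 8 + (j - 1)·10.
p_{21} = 208; S = 21·(8 + 208)/2 = 2268.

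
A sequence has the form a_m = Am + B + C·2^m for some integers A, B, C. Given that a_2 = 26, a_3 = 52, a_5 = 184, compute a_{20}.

5242994

The three given values yield: 2A + B + 4C = 26; 3A + B + 8C = 52; 5A + B + 32C = 184.
Subtracting the first from the second: A + 4C = 26.
Subtracting the second from the third: 2A + 24C = 132.
Solving: C = 5, A = 6, then B = -6.
So a_m = 6·m + (-6) + 5·2^m; at m=20 this is 5242994.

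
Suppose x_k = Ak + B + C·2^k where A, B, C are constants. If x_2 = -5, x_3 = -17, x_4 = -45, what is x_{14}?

Plug in k = 2, 3, 4: 2A + B + 4C = -5; 3A + B + 8C = -17; 4A + B + 16C = -45.
Subtracting the first from the second: A + 4C = -12.
Subtracting the second from the third: A + 8C = -28.
Solving: C = -4, A = 4, then B = 3.
Therefore x_{14} = 56 + 3 + (-4)·16384 = -65477.

-65477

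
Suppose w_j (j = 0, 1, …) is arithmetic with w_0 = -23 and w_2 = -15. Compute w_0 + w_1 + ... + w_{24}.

Common difference d = (-15 - (-23)) / (2 - 0) = 4.
w_j = -23 + (j - 0)·4.
w_{24} = 73; S = 25·(-23 + 73)/2 = 625.

625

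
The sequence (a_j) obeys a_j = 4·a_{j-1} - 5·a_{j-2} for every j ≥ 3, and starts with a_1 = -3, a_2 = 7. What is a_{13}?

-169107

a_3 = 43;  a_4 = 137;  a_5 = 333;  …;  a_{10} = -13433;  a_{11} = -39797;  a_{12} = -92023;  a_{13} = -169107.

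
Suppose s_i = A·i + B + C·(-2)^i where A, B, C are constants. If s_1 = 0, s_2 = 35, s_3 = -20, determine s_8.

1325

At i = 1, 2, 3: A + B - 2C = 0; 2A + B + 4C = 35; 3A + B - 8C = -20.
Subtracting the first from the second: A + 6C = 35.
Subtracting the second from the third: A - 12C = -55.
Solving: C = 5, A = 5, then B = 5.
Therefore s_8 = 40 + 5 + 5·256 = 1325.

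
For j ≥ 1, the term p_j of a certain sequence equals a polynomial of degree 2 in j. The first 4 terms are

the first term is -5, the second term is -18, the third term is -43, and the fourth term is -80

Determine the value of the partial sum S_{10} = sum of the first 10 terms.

-2075

1st diffs: -13, -25, -37.
2nd diffs: -12, -12 (constant).
Newton forward-difference form: p_j = -5 + (-13)·C(j-1,1) + (-12)·C(j-1,2).
Continuing: …, -129, -190, -263, -348, …, p_{10} = -554.
Summing j = 1..10 (10 terms) gives -2075.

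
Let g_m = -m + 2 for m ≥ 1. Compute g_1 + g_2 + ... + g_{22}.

-209

Over m = 1..22: Σm = 253.
Total = (-1)·253 + (2)·22 = -209.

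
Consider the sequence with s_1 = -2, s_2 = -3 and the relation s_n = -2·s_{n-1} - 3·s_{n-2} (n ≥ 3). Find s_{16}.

-14595

Iterate the recurrence:
s_3 = 12  s_4 = -15  s_5 = -6  …  s_{13} = -2958  s_{14} = 3153  s_{15} = 2568  s_{16} = -14595.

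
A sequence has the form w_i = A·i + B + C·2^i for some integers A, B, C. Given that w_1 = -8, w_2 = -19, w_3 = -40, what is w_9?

At i = 1, 2, 3: A + B + 2C = -8; 2A + B + 4C = -19; 3A + B + 8C = -40.
Subtracting the first from the second: A + 2C = -11.
Subtracting the second from the third: A + 4C = -21.
Solving: C = -5, A = -1, then B = 3.
So w_i = -1·i + 3 + (-5)·2^i; at i=9 this is -2566.

-2566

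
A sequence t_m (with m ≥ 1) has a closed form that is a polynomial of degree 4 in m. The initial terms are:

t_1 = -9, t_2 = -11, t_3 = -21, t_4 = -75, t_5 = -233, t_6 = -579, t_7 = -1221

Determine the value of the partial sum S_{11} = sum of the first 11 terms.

-24497

1st diffs: -2, -10, -54, -158, -346, -642.
2nd diffs: -8, -44, -104, -188, -296.
3rd diffs: -36, -60, -84, -108.
4th diffs: -24, -24, -24 (constant).
Newton forward-difference form: t_m = -9 + (-2)·C(m-1,1) + (-8)·C(m-1,2) + (-36)·C(m-1,3) + (-24)·C(m-1,4).
Continuing: -2291, -3945, -6363, -9749.
Summing m = 1..11 (11 terms) gives -24497.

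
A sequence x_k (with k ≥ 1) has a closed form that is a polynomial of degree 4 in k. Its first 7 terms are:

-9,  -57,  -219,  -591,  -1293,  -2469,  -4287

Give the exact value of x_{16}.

-89139

1st diffs: -48, -162, -372, -702, -1176, -1818.
2nd diffs: -114, -210, -330, -474, -642.
3rd diffs: -96, -120, -144, -168.
4th diffs: -24, -24, -24 (constant).
So x_k = -k^4 - 6k^3 + 4k^2 - 3k - 3.
Evaluating at k = 16 gives x_{16} = -89139.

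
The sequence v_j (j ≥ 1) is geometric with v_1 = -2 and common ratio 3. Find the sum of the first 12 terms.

v_j = (-2)·3^(j-1).
S = (-2)·(3^12 - 1)/(3 - 1) = (-2)·(531441 - 1)/(2) = -531440.

-531440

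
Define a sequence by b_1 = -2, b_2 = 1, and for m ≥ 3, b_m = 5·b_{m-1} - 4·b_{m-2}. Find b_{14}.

67108861

b_3 = 13  b_4 = 61  b_5 = 253  …  b_{11} = 1048573  b_{12} = 4194301  b_{13} = 16777213  b_{14} = 67108861.
(Characteristic roots are 4 and 1.)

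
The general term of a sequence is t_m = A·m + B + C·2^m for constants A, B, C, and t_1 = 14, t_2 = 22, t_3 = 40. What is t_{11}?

10224

Plug in m = 1, 2, 3: A + B + 2C = 14; 2A + B + 4C = 22; 3A + B + 8C = 40.
Subtracting the first from the second: A + 2C = 8.
Subtracting the second from the third: A + 4C = 18.
Solving: C = 5, A = -2, then B = 6.
Therefore t_{11} = -22 + 6 + 5·2048 = 10224.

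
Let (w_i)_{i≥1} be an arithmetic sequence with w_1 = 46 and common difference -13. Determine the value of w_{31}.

-344

w_i = 46 + (i - 1)·(-13).
w_{31} = 46 + 30·(-13) = -344.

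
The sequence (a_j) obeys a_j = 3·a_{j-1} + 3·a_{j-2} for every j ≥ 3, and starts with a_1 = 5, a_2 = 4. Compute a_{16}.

834469533

a_3 = 27  a_4 = 93  a_5 = 360  …  a_{13} = 15312645  a_{14} = 58054644  a_{15} = 220101867  a_{16} = 834469533.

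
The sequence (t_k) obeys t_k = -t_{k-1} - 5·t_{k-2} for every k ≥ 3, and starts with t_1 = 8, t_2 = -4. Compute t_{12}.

Step forward from the initial values:
t_3 = -36  t_4 = 56  t_5 = 124  t_6 = -404  t_7 = -216  t_8 = 2236  t_9 = -1156  t_{10} = -10024  t_{11} = 15804  t_{12} = 34316.

34316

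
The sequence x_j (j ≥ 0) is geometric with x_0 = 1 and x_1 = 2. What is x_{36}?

Common ratio r = 2.
x_j = 1·2^(j-0).
x_{36} = 1·2^36 = 68719476736.

68719476736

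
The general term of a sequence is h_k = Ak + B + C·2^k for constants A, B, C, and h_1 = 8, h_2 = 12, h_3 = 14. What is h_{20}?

-1048452

Plug in k = 1, 2, 3: A + B + 2C = 8; 2A + B + 4C = 12; 3A + B + 8C = 14.
Subtracting the first from the second: A + 2C = 4.
Subtracting the second from the third: A + 4C = 2.
Solving: C = -1, A = 6, then B = 4.
Therefore h_{20} = 120 + 4 + (-1)·1048576 = -1048452.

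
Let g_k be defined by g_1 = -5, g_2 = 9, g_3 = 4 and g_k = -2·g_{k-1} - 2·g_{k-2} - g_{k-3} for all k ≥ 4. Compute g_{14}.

9

Applying the relation repeatedly:
g_4 = -21, g_5 = 25, g_6 = -12, …, g_{11} = 25, g_{12} = -12, g_{13} = -5, g_{14} = 9.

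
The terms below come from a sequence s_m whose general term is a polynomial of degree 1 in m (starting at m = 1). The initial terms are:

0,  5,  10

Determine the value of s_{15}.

70

1st diffs: 5, 5 (constant).
So s_m = 5m - 5.
Evaluating at m = 15 gives s_{15} = 70.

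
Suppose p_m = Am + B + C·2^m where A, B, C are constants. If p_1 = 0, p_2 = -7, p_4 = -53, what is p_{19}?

-2097126

At m = 1, 2, 4: A + B + 2C = 0; 2A + B + 4C = -7; 4A + B + 16C = -53.
Subtracting the first from the second: A + 2C = -7.
Subtracting the second from the third: 2A + 12C = -46.
Solving: C = -4, A = 1, then B = 7.
Hence p_{19} = 1·19 + 7 + (-4)·524288 = -2097126.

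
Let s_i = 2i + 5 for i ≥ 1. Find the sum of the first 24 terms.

Over i = 1..24: Σi = 300.
Total = (2)·300 + (5)·24 = 720.

720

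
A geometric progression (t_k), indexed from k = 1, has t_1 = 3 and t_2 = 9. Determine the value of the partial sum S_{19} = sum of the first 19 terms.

Common ratio r = 3.
t_k = 3·3^(k-1).
S = 3·(3^19 - 1)/(3 - 1) = 3·(1162261467 - 1)/(2) = 1743392199.

1743392199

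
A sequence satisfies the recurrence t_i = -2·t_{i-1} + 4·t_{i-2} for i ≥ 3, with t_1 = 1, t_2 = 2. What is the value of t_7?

Applying the relation repeatedly:
t_3 = 0;  t_4 = 8;  t_5 = -16;  t_6 = 64;  t_7 = -192.

-192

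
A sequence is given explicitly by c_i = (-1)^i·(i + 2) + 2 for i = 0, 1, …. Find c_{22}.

26

(-1)^22 = 1; i + 2 at i=22 is 24; so c_{22} = 26.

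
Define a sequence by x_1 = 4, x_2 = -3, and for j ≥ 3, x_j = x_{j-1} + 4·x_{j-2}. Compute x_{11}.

9853

Compute successive terms:
x_3 = 13;  x_4 = 1;  x_5 = 53;  x_6 = 57;  x_7 = 269;  x_8 = 497;  x_9 = 1573;  x_{10} = 3561;  x_{11} = 9853.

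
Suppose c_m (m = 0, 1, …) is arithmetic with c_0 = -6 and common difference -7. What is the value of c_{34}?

-244

c_m = -6 + (m - 0)·(-7).
c_{34} = -6 + 34·(-7) = -244.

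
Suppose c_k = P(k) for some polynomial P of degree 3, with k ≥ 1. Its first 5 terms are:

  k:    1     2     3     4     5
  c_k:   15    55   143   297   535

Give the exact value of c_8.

1933

1st diffs: 40, 88, 154, 238.
2nd diffs: 48, 66, 84.
3rd diffs: 18, 18 (constant).
Newton forward-difference form: c_k = 15 + 40·C(k-1,1) + 48·C(k-1,2) + 18·C(k-1,3).
At k = 8: k-1 = 7, so c_8 = 15 + 280 + 1008 + 630 = 1933.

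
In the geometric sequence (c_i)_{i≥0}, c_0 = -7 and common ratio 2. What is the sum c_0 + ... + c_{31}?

-30064771065

c_i = (-7)·2^(i-0).
S = (-7)·(2^32 - 1)/(2 - 1) = (-7)·(4294967296 - 1)/(1) = -30064771065.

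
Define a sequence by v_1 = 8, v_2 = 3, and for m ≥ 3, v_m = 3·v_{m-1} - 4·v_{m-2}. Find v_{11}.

Iterate the recurrence:
v_3 = -23; v_4 = -81; v_5 = -151; v_6 = -129; v_7 = 217; v_8 = 1167; v_9 = 2633; v_{10} = 3231; v_{11} = -839.

-839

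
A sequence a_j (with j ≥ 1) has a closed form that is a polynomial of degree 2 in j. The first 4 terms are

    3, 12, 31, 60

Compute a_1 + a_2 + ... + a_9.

1st diffs: 9, 19, 29.
2nd diffs: 10, 10 (constant).
So a_j = 5j^2 - 6j + 4.
Continuing: …, 99, 148, 207, 276, …, a_9 = 355.
Summing j = 1..9 (9 terms) gives 1191.

1191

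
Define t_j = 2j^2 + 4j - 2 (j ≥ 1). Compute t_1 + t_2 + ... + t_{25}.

Over j = 1..25: Σj = 325, Σj² = 5525.
Total = (2)·5525 + (4)·325 + (-2)·25 = 12300.

12300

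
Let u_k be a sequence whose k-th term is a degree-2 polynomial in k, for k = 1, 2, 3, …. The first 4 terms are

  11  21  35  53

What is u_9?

1st diffs: 10, 14, 18.
2nd diffs: 4, 4 (constant).
Newton forward-difference form: u_k = 11 + 10·C(k-1,1) + 4·C(k-1,2).
At k = 9: k-1 = 8, so u_9 = 11 + 80 + 112 = 203.

203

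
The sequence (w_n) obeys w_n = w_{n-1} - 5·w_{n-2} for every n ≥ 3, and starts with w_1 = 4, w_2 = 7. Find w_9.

Step forward from the initial values:
w_3 = -13;  w_4 = -48;  w_5 = 17;  w_6 = 257;  w_7 = 172;  w_8 = -1113;  w_9 = -1973.

-1973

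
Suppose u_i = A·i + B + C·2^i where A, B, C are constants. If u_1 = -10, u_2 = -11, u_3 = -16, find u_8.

The three given values yield: A + B + 2C = -10; 2A + B + 4C = -11; 3A + B + 8C = -16.
Subtracting the first from the second: A + 2C = -1.
Subtracting the second from the third: A + 4C = -5.
Solving: C = -2, A = 3, then B = -9.
Therefore u_8 = 24 + (-9) + (-2)·256 = -497.

-497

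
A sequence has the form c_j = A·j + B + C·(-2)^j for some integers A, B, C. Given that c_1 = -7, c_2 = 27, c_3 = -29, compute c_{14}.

81975

Plug in j = 1, 2, 3: A + B - 2C = -7; 2A + B + 4C = 27; 3A + B - 8C = -29.
Subtracting the first from the second: A + 6C = 34.
Subtracting the second from the third: A - 12C = -56.
Solving: C = 5, A = 4, then B = -1.
Hence c_{14} = 4·14 + (-1) + 5·16384 = 81975.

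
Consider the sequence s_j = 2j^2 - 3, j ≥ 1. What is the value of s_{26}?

1349

s_{26} = 2·26^2 - 3 = 1349.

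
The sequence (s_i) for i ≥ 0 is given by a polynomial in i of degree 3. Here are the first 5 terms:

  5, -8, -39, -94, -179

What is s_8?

1st diffs: -13, -31, -55, -85.
2nd diffs: -18, -24, -30.
3rd diffs: -6, -6 (constant).
Newton forward-difference form: s_i = 5 + (-13)·C(i,1) + (-18)·C(i,2) + (-6)·C(i,3).
At i = 8: i = 8, so s_8 = 5 - 104 - 504 - 336 = -939.

-939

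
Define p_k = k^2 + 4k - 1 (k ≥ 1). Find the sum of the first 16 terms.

Over k = 1..16: Σk = 136, Σk² = 1496.
Total = (1)·1496 + (4)·136 + (-1)·16 = 2024.

2024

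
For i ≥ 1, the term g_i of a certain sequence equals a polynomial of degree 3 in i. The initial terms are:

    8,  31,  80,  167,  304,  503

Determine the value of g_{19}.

14192

1st diffs: 23, 49, 87, 137, 199.
2nd diffs: 26, 38, 50, 62.
3rd diffs: 12, 12, 12 (constant).
Newton forward-difference form: g_i = 8 + 23·C(i-1,1) + 26·C(i-1,2) + 12·C(i-1,3).
At i = 19: i-1 = 18, so g_{19} = 8 + 414 + 3978 + 9792 = 14192.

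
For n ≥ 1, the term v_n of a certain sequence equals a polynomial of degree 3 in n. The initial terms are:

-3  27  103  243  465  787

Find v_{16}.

1st diffs: 30, 76, 140, 222, 322.
2nd diffs: 46, 64, 82, 100.
3rd diffs: 18, 18, 18 (constant).
Newton forward-difference form: v_n = -3 + 30·C(n-1,1) + 46·C(n-1,2) + 18·C(n-1,3).
At n = 16: n-1 = 15, so v_{16} = -3 + 450 + 4830 + 8190 = 13467.

13467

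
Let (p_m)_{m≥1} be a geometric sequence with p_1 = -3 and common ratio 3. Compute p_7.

p_m = (-3)·3^(m-1).
p_7 = (-3)·3^6 = -2187.

-2187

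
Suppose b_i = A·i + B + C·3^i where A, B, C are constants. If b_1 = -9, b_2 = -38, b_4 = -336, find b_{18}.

The three given values yield: A + B + 3C = -9; 2A + B + 9C = -38; 4A + B + 81C = -336.
Subtracting the first from the second: A + 6C = -29.
Subtracting the second from the third: 2A + 72C = -298.
Solving: C = -4, A = -5, then B = 8.
Hence b_{18} = -5·18 + 8 + (-4)·387420489 = -1549682038.

-1549682038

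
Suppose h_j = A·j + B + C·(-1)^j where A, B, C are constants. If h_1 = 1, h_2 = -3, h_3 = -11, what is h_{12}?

Plug in j = 1, 2, 3: A + B - C = 1; 2A + B + C = -3; 3A + B - C = -11.
Subtracting the first from the second: A + 2C = -4.
Subtracting the second from the third: A - 2C = -8.
Solving: C = 1, A = -6, then B = 8.
Hence h_{12} = -6·12 + 8 + 1·1 = -63.

-63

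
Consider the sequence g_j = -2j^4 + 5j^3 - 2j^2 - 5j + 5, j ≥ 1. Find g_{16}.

-111179

g_{16} = -2·16^4 + 5·16^3 - 2·16^2 - 5·16 + 5 = -111179.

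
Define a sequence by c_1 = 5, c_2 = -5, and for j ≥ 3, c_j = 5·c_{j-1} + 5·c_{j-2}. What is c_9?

-150000

Iterate the recurrence:
c_3 = 0, c_4 = -25, c_5 = -125, c_6 = -750, c_7 = -4375, c_8 = -25625, c_9 = -150000.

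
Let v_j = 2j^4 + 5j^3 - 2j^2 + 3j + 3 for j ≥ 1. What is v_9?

16635

v_9 = 2·9^4 + 5·9^3 - 2·9^2 + 3·9 + 3 = 16635.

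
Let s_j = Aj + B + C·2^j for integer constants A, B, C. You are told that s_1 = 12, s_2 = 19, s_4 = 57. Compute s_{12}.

Write the equations: A + B + 2C = 12; 2A + B + 4C = 19; 4A + B + 16C = 57.
Subtracting the first from the second: A + 2C = 7.
Subtracting the second from the third: 2A + 12C = 38.
Solving: C = 3, A = 1, then B = 5.
So s_j = 1·j + 5 + 3·2^j; at j=12 this is 12305.

12305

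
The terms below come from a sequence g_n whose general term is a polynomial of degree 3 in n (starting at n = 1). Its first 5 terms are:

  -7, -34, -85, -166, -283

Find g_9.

1st diffs: -27, -51, -81, -117.
2nd diffs: -24, -30, -36.
3rd diffs: -6, -6 (constant).
So g_n = -n^3 - 6n^2 - 2n + 2.
Evaluating at n = 9 gives g_9 = -1231.

-1231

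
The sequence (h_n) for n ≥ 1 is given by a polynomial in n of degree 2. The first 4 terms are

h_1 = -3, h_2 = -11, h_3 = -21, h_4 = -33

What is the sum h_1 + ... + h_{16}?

1st diffs: -8, -10, -12.
2nd diffs: -2, -2 (constant).
Newton forward-difference form: h_n = -3 + (-8)·C(n-1,1) + (-2)·C(n-1,2).
Continuing: …, -47, -63, -81, -101, …, h_{16} = -333.
Summing n = 1..16 (16 terms) gives -2128.

-2128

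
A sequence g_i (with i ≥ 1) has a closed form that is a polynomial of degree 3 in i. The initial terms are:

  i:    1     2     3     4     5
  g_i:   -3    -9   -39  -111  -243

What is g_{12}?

-4359

1st diffs: -6, -30, -72, -132.
2nd diffs: -24, -42, -60.
3rd diffs: -18, -18 (constant).
So g_i = -3i^3 + 6i^2 - 3i - 3.
Evaluating at i = 12 gives g_{12} = -4359.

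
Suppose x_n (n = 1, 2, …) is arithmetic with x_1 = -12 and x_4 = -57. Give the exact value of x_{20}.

Common difference d = (-57 - (-12)) / (4 - 1) = -15.
x_n = -12 + (n - 1)·(-15).
x_{20} = -12 + 19·(-15) = -297.

-297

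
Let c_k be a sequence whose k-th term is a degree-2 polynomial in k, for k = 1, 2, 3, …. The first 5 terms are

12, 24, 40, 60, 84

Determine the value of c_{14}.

1st diffs: 12, 16, 20, 24.
2nd diffs: 4, 4, 4 (constant).
Newton forward-difference form: c_k = 12 + 12·C(k-1,1) + 4·C(k-1,2).
At k = 14: k-1 = 13, so c_{14} = 12 + 156 + 312 = 480.

480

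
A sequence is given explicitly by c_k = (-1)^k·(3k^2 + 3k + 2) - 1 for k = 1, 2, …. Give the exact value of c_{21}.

(-1)^21 = -1; 3k^2 + 3k + 2 at k=21 is 1388; so c_{21} = -1389.

-1389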